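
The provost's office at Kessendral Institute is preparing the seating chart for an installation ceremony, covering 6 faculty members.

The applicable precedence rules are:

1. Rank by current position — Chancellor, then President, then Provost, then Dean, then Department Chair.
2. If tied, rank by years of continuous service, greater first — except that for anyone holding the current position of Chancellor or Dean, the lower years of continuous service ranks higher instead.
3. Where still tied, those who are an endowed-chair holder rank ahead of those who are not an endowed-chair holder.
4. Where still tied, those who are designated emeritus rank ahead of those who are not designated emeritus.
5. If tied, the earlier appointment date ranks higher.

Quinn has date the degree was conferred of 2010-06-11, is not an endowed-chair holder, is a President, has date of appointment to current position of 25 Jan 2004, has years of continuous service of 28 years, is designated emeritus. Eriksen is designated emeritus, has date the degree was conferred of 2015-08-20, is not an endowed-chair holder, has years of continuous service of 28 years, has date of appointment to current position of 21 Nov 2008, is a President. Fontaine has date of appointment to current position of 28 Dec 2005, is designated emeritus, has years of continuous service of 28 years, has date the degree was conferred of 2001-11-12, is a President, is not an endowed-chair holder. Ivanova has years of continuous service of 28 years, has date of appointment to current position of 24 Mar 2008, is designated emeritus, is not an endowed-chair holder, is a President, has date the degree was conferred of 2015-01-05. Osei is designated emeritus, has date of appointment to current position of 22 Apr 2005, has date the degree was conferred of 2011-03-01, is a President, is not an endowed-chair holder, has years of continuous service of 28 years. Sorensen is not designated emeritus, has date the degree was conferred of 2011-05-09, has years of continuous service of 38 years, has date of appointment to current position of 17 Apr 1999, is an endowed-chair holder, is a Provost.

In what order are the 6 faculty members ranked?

By current position: Quinn, Osei, Fontaine, Ivanova and Eriksen (President); then Sorensen (Provost).
Quinn, Osei, Fontaine, Ivanova and Eriksen all have years of continuous service 28 years, so the next rule applies.
Quinn, Osei, Fontaine, Ivanova and Eriksen are each not an endowed-chair holder, so the next rule applies.
Quinn, Osei, Fontaine, Ivanova and Eriksen are each designated emeritus, so the next rule applies.
Among Quinn, Osei, Fontaine, Ivanova and Eriksen, by date of appointment to current position (earlier first): Quinn (25 Jan 2004) before Osei (22 Apr 2005) before Fontaine (28 Dec 2005) before Ivanova (24 Mar 2008) before Eriksen (21 Nov 2008).
Full order: Quinn, Osei, Fontaine, Ivanova, Eriksen, Sorensen.

Quinn, Osei, Fontaine, Ivanova, Eriksen, Sorensen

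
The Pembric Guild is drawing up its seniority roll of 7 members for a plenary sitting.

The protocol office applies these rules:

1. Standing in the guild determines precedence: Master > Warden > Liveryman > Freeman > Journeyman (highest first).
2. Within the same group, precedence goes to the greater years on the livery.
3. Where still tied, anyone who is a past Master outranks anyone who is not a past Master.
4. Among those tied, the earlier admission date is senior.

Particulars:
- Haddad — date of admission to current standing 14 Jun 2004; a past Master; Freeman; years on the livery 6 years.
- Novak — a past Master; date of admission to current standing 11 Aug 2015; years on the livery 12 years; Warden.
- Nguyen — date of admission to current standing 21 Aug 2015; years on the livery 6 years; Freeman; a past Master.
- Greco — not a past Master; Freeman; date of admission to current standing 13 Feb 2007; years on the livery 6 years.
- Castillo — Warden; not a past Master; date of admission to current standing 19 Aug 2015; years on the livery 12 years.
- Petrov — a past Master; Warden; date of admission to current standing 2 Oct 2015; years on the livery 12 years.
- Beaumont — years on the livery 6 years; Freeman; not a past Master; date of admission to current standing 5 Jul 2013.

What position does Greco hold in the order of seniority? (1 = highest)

By standing in the guild: Novak, Petrov and Castillo (Warden); then Haddad, Nguyen, Greco and Beaumont (Freeman).
Novak, Petrov and Castillo all have years on the livery 12 years, so the next rule applies.
Among Novak, Petrov and Castillo, a past Master before not a past Master: Novak and Petrov (a past Master) before Castillo (not a past Master).
Among Novak and Petrov, by date of admission to current standing (earlier first): Novak (11 Aug 2015) before Petrov (2 Oct 2015).
Haddad, Nguyen, Greco and Beaumont all have years on the livery 6 years, so the next rule applies.
Among Haddad, Nguyen, Greco and Beaumont, a past Master before not a past Master: Haddad and Nguyen (a past Master) before Greco and Beaumont (not a past Master).
Among Haddad and Nguyen, by date of admission to current standing (earlier first): Haddad (14 Jun 2004) before Nguyen (21 Aug 2015).
Among Greco and Beaumont, by date of admission to current standing (earlier first): Greco (13 Feb 2007) before Beaumont (5 Jul 2013).
Order: Novak, Petrov, Castillo, Haddad, Nguyen, Greco, Beaumont. So position 6.

6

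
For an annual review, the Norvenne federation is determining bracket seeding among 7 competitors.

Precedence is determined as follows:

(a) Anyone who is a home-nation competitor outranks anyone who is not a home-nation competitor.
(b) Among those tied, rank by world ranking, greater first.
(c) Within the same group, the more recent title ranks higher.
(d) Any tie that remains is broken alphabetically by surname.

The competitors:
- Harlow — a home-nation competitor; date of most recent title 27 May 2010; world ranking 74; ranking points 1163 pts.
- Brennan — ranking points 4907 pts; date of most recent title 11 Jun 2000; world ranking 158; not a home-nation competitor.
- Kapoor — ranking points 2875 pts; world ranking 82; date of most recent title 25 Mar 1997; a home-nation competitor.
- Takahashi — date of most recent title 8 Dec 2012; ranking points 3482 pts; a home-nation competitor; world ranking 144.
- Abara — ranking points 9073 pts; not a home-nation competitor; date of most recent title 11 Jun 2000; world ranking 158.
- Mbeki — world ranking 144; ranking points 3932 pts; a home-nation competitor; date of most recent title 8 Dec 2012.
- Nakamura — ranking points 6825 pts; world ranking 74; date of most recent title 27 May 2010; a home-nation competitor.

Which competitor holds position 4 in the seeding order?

By the first rule: Mbeki, Takahashi, Kapoor, Harlow and Nakamura (each a home-nation competitor); then Abara and Brennan (both not a home-nation competitor).
Among Mbeki, Takahashi, Kapoor, Harlow and Nakamura, by world ranking (higher first): Mbeki and Takahashi (144) before Kapoor (82) before Harlow and Nakamura (74).
Mbeki and Takahashi both have date of most recent title 8 Dec 2012, so the next rule applies.
Among Mbeki and Takahashi, alphabetically by surname: Mbeki before Takahashi.
Harlow and Nakamura both have date of most recent title 27 May 2010, so the next rule applies.
Among Harlow and Nakamura, alphabetically by surname: Harlow before Nakamura.
Abara and Brennan both have world ranking 158, so the next rule applies.
Abara and Brennan both have date of most recent title 11 Jun 2000, so the next rule applies.
Among Abara and Brennan, alphabetically by surname: Abara before Brennan.
Order: Mbeki, Takahashi, Kapoor, Harlow, Nakamura, Abara, Brennan.

Harlow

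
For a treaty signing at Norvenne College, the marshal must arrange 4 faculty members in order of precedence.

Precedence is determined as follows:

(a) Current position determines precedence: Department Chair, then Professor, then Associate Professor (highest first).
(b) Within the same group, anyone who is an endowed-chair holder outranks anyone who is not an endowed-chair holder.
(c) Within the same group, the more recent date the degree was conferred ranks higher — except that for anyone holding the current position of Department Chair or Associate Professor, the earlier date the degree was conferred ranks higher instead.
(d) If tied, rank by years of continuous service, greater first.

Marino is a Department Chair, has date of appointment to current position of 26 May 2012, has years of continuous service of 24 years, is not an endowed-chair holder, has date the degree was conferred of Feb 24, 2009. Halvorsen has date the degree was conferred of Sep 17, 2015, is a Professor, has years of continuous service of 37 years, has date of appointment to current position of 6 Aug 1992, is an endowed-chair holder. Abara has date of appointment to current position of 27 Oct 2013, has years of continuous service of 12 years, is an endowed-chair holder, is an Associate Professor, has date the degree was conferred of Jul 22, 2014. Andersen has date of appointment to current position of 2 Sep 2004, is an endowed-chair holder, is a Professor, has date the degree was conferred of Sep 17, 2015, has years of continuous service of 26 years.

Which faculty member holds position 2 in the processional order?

Halvorsen

By current position: Marino (Department Chair); then Halvorsen and Andersen (Professor); then Abara (Associate Professor).
Halvorsen and Andersen are each an endowed-chair holder, so the next rule applies.
Halvorsen and Andersen both have date the degree was conferred Sep 17, 2015, so the next rule applies.
Among Halvorsen and Andersen, by years of continuous service (higher first): Halvorsen (37 years) before Andersen (26 years).
Order: Marino, Halvorsen, Andersen, Abara.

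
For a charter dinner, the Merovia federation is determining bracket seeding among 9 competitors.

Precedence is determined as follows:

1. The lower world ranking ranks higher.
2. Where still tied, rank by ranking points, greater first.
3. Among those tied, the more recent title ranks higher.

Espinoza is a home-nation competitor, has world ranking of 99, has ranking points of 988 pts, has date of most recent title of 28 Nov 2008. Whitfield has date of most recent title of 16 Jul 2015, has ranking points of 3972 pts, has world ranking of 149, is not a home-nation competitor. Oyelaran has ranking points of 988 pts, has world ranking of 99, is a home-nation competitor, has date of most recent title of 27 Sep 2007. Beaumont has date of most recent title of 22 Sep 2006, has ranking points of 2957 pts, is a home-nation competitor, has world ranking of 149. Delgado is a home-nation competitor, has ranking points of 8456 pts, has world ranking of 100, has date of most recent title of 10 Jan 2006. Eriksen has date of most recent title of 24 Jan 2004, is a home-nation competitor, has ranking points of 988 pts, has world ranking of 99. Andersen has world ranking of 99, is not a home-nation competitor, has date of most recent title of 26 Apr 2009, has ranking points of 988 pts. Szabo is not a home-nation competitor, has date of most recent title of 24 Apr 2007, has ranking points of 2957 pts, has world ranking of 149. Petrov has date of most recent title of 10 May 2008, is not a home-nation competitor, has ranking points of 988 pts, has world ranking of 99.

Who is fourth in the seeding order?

By world ranking (lower first): Andersen, Espinoza, Petrov, Oyelaran and Eriksen (each 99); then Delgado (100); then Whitfield, Szabo and Beaumont (each 149).
Andersen, Espinoza, Petrov, Oyelaran and Eriksen all have ranking points 988 pts, so the next rule applies.
Among Andersen, Espinoza, Petrov, Oyelaran and Eriksen, by date of most recent title (later first): Andersen (26 Apr 2009) before Espinoza (28 Nov 2008) before Petrov (10 May 2008) before Oyelaran (27 Sep 2007) before Eriksen (24 Jan 2004).
Among Whitfield, Szabo and Beaumont, by ranking points (higher first): Whitfield (3972 pts) before Szabo and Beaumont (2957 pts).
Among Szabo and Beaumont, by date of most recent title (later first): Szabo (24 Apr 2007) before Beaumont (22 Sep 2006).
Order: Andersen, Espinoza, Petrov, Oyelaran, Eriksen, Delgado, Whitfield, Szabo, Beaumont.

Oyelaran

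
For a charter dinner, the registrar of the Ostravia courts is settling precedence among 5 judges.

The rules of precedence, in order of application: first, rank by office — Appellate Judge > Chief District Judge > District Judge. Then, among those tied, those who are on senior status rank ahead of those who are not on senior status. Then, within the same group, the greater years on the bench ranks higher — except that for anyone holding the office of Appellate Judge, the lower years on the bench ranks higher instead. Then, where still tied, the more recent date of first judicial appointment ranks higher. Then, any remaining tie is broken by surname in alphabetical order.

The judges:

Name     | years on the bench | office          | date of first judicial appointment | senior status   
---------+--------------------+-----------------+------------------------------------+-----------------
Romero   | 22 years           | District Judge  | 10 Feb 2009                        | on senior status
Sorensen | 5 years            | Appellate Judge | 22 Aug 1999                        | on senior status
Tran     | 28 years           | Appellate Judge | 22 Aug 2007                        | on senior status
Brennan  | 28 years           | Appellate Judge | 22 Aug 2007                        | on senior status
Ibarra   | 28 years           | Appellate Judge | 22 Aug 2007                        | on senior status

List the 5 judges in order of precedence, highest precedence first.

By office: Sorensen, Brennan, Ibarra and Tran (Appellate Judge); then Romero (District Judge).
Sorensen, Brennan, Ibarra and Tran are each on senior status, so the next rule applies.
Among Sorensen, Brennan, Ibarra and Tran, by years on the bench (lower first) (reversed rule for this group): Sorensen (5 years) before Brennan, Ibarra and Tran (28 years).
Brennan, Ibarra and Tran all have date of first judicial appointment 22 Aug 2007, so the next rule applies.
Among Brennan, Ibarra and Tran, alphabetically by surname: Brennan before Ibarra before Tran.
Full order: Sorensen, Brennan, Ibarra, Tran, Romero.

Sorensen, Brennan, Ibarra, Tran, Romero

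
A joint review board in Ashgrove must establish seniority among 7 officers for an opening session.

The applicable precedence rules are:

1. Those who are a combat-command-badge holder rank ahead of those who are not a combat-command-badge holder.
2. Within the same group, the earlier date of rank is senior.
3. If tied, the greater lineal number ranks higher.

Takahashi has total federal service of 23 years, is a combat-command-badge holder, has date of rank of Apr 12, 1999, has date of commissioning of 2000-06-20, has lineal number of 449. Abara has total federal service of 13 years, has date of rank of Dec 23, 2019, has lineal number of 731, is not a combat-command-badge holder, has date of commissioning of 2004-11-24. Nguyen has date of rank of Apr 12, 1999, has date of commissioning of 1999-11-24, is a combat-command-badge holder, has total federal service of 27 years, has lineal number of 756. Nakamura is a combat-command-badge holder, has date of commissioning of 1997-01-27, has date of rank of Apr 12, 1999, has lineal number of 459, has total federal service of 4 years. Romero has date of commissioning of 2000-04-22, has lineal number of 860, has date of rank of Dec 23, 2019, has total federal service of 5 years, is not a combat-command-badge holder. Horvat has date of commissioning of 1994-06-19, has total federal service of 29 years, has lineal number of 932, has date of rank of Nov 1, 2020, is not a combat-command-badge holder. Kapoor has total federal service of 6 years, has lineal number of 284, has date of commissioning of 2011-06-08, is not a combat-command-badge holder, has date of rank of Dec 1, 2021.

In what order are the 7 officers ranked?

By the first rule: Nguyen, Nakamura and Takahashi (each a combat-command-badge holder); then Romero, Abara, Horvat and Kapoor (each not a combat-command-badge holder).
Nguyen, Nakamura and Takahashi all have date of rank Apr 12, 1999, so the next rule applies.
Among Nguyen, Nakamura and Takahashi, by lineal number (higher first): Nguyen (756) before Nakamura (459) before Takahashi (449).
Among Romero, Abara, Horvat and Kapoor, by date of rank (earlier first): Romero and Abara (Dec 23, 2019) before Horvat (Nov 1, 2020) before Kapoor (Dec 1, 2021).
Among Romero and Abara, by lineal number (higher first): Romero (860) before Abara (731).
Full order: Nguyen, Nakamura, Takahashi, Romero, Abara, Horvat, Kapoor.

Nguyen, Nakamura, Takahashi, Romero, Abara, Horvat, Kapoor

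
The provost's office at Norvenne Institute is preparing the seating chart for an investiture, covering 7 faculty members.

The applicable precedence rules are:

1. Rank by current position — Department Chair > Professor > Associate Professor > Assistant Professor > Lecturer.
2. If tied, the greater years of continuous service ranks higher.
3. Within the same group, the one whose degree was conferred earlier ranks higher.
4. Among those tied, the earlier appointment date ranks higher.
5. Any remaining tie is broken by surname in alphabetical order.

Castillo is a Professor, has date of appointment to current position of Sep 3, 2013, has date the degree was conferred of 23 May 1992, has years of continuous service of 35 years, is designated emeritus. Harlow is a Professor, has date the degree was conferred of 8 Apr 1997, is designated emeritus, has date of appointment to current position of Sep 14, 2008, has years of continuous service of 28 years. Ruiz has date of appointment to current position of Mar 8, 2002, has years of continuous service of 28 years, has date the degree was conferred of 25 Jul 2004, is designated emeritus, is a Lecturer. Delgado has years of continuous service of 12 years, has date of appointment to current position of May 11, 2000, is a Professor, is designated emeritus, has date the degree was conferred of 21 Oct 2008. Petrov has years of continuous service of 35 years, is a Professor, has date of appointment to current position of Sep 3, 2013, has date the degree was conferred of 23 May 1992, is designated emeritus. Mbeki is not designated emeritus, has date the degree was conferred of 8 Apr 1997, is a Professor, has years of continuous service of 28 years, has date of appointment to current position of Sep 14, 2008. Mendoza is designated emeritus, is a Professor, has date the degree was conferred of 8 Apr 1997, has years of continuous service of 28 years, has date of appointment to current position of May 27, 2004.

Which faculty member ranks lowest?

By current position: Castillo, Petrov, Mendoza, Harlow, Mbeki and Delgado (Professor); then Ruiz (Lecturer).
Among Castillo, Petrov, Mendoza, Harlow, Mbeki and Delgado, by years of continuous service (higher first): Castillo and Petrov (35 years) before Mendoza, Harlow and Mbeki (28 years) before Delgado (12 years).
Castillo and Petrov both have date the degree was conferred 23 May 1992, so the next rule applies.
Castillo and Petrov both have date of appointment to current position Sep 3, 2013, so the next rule applies.
Among Castillo and Petrov, alphabetically by surname: Castillo before Petrov.
Mendoza, Harlow and Mbeki all have date the degree was conferred 8 Apr 1997, so the next rule applies.
Among Mendoza, Harlow and Mbeki, by date of appointment to current position (earlier first): Mendoza (May 27, 2004) before Harlow and Mbeki (Sep 14, 2008).
Among Harlow and Mbeki, alphabetically by surname: Harlow before Mbeki.
Order: Castillo, Petrov, Mendoza, Harlow, Mbeki, Delgado, Ruiz.

Ruiz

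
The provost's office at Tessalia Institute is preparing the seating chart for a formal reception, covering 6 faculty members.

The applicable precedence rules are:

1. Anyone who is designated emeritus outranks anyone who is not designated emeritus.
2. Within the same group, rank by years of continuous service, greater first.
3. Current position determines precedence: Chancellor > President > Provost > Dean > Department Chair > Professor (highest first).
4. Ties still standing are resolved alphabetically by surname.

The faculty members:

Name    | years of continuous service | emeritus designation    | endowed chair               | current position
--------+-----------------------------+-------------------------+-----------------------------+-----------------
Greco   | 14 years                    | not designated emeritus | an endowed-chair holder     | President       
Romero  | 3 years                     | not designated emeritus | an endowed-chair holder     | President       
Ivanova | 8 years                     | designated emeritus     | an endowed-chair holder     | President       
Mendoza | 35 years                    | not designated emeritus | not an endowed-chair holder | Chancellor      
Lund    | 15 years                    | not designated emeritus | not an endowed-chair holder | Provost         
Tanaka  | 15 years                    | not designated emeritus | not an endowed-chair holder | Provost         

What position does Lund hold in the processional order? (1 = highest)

3

By the first rule: Ivanova (designated emeritus); then Mendoza, Lund, Tanaka, Greco and Romero (each not designated emeritus).
Among Mendoza, Lund, Tanaka, Greco and Romero, by years of continuous service (higher first): Mendoza (35 years) before Lund and Tanaka (15 years) before Greco (14 years) before Romero (3 years).
Lund and Tanaka are each Provost, so the next rule applies.
Among Lund and Tanaka, alphabetically by surname: Lund before Tanaka.
Order: Ivanova, Mendoza, Lund, Tanaka, Greco, Romero. So position 3.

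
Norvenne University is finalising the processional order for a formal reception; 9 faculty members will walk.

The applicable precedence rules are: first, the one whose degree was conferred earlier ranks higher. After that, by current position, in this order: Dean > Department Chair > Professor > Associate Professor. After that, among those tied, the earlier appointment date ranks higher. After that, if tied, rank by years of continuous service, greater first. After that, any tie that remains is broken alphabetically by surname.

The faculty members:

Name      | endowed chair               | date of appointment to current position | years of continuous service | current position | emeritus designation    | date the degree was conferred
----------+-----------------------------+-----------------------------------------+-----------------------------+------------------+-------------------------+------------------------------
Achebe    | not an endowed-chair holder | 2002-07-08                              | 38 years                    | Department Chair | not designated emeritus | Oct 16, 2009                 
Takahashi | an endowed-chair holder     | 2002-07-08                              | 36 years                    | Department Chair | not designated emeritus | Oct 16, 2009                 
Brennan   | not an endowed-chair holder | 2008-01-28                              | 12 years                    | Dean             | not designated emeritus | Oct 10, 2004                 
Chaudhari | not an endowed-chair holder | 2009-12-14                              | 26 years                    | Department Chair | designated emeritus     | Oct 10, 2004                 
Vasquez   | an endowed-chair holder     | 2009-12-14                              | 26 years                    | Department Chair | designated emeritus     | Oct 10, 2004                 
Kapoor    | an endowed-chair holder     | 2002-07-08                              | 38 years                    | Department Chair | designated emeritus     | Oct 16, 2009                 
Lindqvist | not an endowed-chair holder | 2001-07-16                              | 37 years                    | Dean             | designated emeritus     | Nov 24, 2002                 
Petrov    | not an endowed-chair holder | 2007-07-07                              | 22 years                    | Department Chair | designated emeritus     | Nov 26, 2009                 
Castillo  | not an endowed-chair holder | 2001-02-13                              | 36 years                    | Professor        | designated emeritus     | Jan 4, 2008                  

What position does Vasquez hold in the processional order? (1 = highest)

By date the degree was conferred (earlier first): Lindqvist (Nov 24, 2002); then Brennan, Chaudhari and Vasquez (each Oct 10, 2004); then Castillo (Jan 4, 2008); then Achebe, Kapoor and Takahashi (each Oct 16, 2009); then Petrov (Nov 26, 2009).
Among Brennan, Chaudhari and Vasquez, by current position: Brennan (Dean) before Chaudhari and Vasquez (Department Chair).
Chaudhari and Vasquez both have date of appointment to current position 2009-12-14, so the next rule applies.
Chaudhari and Vasquez both have years of continuous service 26 years, so the next rule applies.
Among Chaudhari and Vasquez, alphabetically by surname: Chaudhari before Vasquez.
Achebe, Kapoor and Takahashi are each Department Chair, so the next rule applies.
Achebe, Kapoor and Takahashi all have date of appointment to current position 2002-07-08, so the next rule applies.
Among Achebe, Kapoor and Takahashi, by years of continuous service (higher first): Achebe and Kapoor (38 years) before Takahashi (36 years).
Among Achebe and Kapoor, alphabetically by surname: Achebe before Kapoor.
Order: Lindqvist, Brennan, Chaudhari, Vasquez, Castillo, Achebe, Kapoor, Takahashi, Petrov. So position 4.

4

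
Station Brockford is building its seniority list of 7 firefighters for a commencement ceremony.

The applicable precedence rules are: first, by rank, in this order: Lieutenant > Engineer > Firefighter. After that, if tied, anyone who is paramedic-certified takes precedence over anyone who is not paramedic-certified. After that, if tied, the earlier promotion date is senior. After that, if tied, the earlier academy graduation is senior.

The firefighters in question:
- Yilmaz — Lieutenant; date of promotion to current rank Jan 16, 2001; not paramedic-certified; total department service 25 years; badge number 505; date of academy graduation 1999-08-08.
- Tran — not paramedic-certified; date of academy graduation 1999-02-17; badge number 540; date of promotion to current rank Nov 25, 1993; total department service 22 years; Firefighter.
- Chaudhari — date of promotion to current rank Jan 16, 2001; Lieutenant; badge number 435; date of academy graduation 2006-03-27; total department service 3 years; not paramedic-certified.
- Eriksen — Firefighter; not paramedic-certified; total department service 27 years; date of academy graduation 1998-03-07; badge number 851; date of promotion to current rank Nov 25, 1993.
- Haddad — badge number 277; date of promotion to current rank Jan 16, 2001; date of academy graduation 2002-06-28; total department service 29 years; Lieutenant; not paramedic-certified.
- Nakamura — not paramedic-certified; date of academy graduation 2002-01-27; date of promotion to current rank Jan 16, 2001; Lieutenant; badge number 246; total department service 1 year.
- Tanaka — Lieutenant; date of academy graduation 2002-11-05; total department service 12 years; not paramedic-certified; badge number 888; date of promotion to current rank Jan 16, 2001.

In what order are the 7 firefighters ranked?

By rank: Yilmaz, Nakamura, Haddad, Tanaka and Chaudhari (Lieutenant); then Eriksen and Tran (Firefighter).
Yilmaz, Nakamura, Haddad, Tanaka and Chaudhari are each not paramedic-certified, so the next rule applies.
Yilmaz, Nakamura, Haddad, Tanaka and Chaudhari all have date of promotion to current rank Jan 16, 2001, so the next rule applies.
Among Yilmaz, Nakamura, Haddad, Tanaka and Chaudhari, by date of academy graduation (earlier first): Yilmaz (1999-08-08) before Nakamura (2002-01-27) before Haddad (2002-06-28) before Tanaka (2002-11-05) before Chaudhari (2006-03-27).
Eriksen and Tran are each not paramedic-certified, so the next rule applies.
Eriksen and Tran both have date of promotion to current rank Nov 25, 1993, so the next rule applies.
Among Eriksen and Tran, by date of academy graduation (earlier first): Eriksen (1998-03-07) before Tran (1999-02-17).
Full order: Yilmaz, Nakamura, Haddad, Tanaka, Chaudhari, Eriksen, Tran.

Yilmaz, Nakamura, Haddad, Tanaka, Chaudhari, Eriksen, Tran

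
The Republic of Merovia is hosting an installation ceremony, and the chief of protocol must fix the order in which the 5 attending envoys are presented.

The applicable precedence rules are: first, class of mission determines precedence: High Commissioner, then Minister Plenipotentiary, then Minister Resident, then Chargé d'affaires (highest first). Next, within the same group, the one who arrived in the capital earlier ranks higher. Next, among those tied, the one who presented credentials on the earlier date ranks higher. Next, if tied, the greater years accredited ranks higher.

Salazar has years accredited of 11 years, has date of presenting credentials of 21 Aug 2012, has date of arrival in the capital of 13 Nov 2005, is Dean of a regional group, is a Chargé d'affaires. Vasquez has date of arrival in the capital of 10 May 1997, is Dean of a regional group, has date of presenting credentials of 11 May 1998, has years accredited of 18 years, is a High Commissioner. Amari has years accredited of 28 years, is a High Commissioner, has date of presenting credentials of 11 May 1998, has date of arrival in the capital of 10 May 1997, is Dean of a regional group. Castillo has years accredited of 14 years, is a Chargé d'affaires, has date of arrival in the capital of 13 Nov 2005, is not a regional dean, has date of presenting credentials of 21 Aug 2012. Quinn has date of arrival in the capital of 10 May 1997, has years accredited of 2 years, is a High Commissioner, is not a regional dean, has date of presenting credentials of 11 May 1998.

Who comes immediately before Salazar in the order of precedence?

Castillo

By class of mission: Amari, Vasquez and Quinn (High Commissioner); then Castillo and Salazar (Chargé d'affaires).
Amari, Vasquez and Quinn all have date of arrival in the capital 10 May 1997, so the next rule applies.
Amari, Vasquez and Quinn all have date of presenting credentials 11 May 1998, so the next rule applies.
Among Amari, Vasquez and Quinn, by years accredited (higher first): Amari (28 years) before Vasquez (18 years) before Quinn (2 years).
Castillo and Salazar both have date of arrival in the capital 13 Nov 2005, so the next rule applies.
Castillo and Salazar both have date of presenting credentials 21 Aug 2012, so the next rule applies.
Among Castillo and Salazar, by years accredited (higher first): Castillo (14 years) before Salazar (11 years).
Order: Amari, Vasquez, Quinn, Castillo, Salazar.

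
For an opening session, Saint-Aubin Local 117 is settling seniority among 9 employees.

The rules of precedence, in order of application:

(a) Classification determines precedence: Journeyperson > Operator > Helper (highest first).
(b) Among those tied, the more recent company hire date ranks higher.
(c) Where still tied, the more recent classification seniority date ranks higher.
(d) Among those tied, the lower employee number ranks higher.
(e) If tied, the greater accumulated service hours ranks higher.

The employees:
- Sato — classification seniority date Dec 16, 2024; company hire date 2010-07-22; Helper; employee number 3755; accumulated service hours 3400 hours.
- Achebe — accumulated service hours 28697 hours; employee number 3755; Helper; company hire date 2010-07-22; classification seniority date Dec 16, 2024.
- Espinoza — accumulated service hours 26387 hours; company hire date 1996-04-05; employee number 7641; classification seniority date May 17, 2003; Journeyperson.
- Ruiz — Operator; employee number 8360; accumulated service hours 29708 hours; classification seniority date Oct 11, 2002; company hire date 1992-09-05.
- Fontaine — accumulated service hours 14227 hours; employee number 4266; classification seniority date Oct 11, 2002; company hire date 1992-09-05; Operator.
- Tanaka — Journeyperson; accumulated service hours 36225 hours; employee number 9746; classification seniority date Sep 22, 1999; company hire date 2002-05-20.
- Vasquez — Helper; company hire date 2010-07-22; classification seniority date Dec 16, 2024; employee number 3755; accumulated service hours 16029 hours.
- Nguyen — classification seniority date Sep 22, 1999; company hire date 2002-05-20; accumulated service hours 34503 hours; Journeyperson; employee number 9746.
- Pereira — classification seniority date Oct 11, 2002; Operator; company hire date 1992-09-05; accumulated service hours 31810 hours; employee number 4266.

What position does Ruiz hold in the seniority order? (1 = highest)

6

By classification: Tanaka, Nguyen and Espinoza (Journeyperson); then Pereira, Fontaine and Ruiz (Operator); then Achebe, Vasquez and Sato (Helper).
Among Tanaka, Nguyen and Espinoza, by company hire date (later first): Tanaka and Nguyen (2002-05-20) before Espinoza (1996-04-05).
Tanaka and Nguyen both have classification seniority date Sep 22, 1999, so the next rule applies.
Tanaka and Nguyen both have employee number 9746, so the next rule applies.
Among Tanaka and Nguyen, by accumulated service hours (higher first): Tanaka (36225 hours) before Nguyen (34503 hours).
Pereira, Fontaine and Ruiz all have company hire date 1992-09-05, so the next rule applies.
Pereira, Fontaine and Ruiz all have classification seniority date Oct 11, 2002, so the next rule applies.
Among Pereira, Fontaine and Ruiz, by employee number (lower first): Pereira and Fontaine (4266) before Ruiz (8360).
Among Pereira and Fontaine, by accumulated service hours (higher first): Pereira (31810 hours) before Fontaine (14227 hours).
Achebe, Vasquez and Sato all have company hire date 2010-07-22, so the next rule applies.
Achebe, Vasquez and Sato all have classification seniority date Dec 16, 2024, so the next rule applies.
Achebe, Vasquez and Sato all have employee number 3755, so the next rule applies.
Among Achebe, Vasquez and Sato, by accumulated service hours (higher first): Achebe (28697 hours) before Vasquez (16029 hours) before Sato (3400 hours).
Order: Tanaka, Nguyen, Espinoza, Pereira, Fontaine, Ruiz, Achebe, Vasquez, Sato. So position 6.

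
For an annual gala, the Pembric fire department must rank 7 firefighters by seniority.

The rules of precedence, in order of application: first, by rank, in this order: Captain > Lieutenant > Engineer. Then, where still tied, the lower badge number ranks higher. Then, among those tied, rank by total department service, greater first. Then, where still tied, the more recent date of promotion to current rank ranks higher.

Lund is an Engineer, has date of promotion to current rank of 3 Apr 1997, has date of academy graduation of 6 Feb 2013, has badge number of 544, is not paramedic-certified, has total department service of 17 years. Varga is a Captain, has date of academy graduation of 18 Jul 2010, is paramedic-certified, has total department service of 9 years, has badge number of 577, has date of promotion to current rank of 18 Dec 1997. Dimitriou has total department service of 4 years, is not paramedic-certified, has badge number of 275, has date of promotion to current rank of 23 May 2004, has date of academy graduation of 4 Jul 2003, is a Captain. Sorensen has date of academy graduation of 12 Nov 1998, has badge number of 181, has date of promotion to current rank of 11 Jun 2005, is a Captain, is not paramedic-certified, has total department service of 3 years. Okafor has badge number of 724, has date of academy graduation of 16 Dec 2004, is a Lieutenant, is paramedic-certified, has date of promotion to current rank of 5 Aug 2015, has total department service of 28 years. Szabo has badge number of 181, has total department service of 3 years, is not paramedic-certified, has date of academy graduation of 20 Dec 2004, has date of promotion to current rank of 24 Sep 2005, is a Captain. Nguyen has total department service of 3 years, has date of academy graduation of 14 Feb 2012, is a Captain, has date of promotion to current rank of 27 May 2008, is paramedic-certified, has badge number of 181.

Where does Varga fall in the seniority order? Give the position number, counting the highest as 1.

5

By rank: Nguyen, Szabo, Sorensen, Dimitriou and Varga (Captain); then Okafor (Lieutenant); then Lund (Engineer).
Among Nguyen, Szabo, Sorensen, Dimitriou and Varga, by badge number (lower first): Nguyen, Szabo and Sorensen (181) before Dimitriou (275) before Varga (577).
Nguyen, Szabo and Sorensen all have total department service 3 years, so the next rule applies.
Among Nguyen, Szabo and Sorensen, by date of promotion to current rank (later first): Nguyen (27 May 2008) before Szabo (24 Sep 2005) before Sorensen (11 Jun 2005).
Order: Nguyen, Szabo, Sorensen, Dimitriou, Varga, Okafor, Lund. So position 5.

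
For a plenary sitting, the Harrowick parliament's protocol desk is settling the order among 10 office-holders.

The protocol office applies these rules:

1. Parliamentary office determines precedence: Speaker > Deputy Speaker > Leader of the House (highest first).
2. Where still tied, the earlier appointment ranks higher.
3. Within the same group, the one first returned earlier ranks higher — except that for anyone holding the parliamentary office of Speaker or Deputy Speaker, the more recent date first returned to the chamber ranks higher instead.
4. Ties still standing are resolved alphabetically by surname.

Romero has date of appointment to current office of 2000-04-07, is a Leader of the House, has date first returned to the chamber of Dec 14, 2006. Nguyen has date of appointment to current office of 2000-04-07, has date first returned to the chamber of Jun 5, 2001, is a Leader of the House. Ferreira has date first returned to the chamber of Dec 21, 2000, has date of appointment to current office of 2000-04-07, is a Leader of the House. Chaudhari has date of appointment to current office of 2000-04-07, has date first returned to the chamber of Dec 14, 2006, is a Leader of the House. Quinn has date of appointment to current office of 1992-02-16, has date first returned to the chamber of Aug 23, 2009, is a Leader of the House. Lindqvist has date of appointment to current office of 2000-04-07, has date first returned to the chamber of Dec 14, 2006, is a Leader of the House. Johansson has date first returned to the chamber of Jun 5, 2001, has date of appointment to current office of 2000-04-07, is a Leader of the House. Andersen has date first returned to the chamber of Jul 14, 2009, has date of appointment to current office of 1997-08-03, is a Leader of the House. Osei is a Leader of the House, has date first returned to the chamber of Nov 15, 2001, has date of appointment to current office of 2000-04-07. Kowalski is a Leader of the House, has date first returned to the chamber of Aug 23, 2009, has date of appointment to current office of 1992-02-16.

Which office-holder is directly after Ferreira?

By parliamentary office: Kowalski, Quinn, Andersen, Ferreira, Johansson, Nguyen, Osei, Chaudhari, Lindqvist and Romero (Leader of the House).
Among Kowalski, Quinn, Andersen, Ferreira, Johansson, Nguyen, Osei, Chaudhari, Lindqvist and Romero, by date of appointment to current office (earlier first): Kowalski and Quinn (1992-02-16) before Andersen (1997-08-03) before Ferreira, Johansson, Nguyen, Osei, Chaudhari, Lindqvist and Romero (2000-04-07).
Kowalski and Quinn both have date first returned to the chamber Aug 23, 2009, so the next rule applies.
Among Kowalski and Quinn, alphabetically by surname: Kowalski before Quinn.
Among Ferreira, Johansson, Nguyen, Osei, Chaudhari, Lindqvist and Romero, by date first returned to the chamber (earlier first): Ferreira (Dec 21, 2000) before Johansson and Nguyen (Jun 5, 2001) before Osei (Nov 15, 2001) before Chaudhari, Lindqvist and Romero (Dec 14, 2006).
Among Johansson and Nguyen, alphabetically by surname: Johansson before Nguyen.
Among Chaudhari, Lindqvist and Romero, alphabetically by surname: Chaudhari before Lindqvist before Romero.
Order: Kowalski, Quinn, Andersen, Ferreira, Johansson, Nguyen, Osei, Chaudhari, Lindqvist, Romero.

Johansson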